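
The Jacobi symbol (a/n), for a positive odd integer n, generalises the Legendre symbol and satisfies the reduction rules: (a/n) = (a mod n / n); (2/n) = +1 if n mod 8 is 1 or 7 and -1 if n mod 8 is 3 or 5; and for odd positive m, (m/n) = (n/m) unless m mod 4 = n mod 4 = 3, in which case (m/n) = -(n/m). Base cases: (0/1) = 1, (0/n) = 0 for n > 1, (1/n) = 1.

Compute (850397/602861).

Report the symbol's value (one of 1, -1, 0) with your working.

(850397/602861): 850397 mod 602861 = 247536, so (850397/602861) = (247536/602861)
factor out 2^4: 247536 = 2^4·15471; with 602861 mod 8 = 5, (2/602861) = -1; sign now +1; continue with (15471/602861)
flip (15471/602861) -> (602861/15471): both odd, 15471 mod 4 = 3, 602861 mod 4 = 1, so the flip contributes +1; sign now +1
(602861/15471): 602861 mod 15471 = 14963, so (602861/15471) = (14963/15471)
flip (14963/15471) -> (15471/14963): both odd, 14963 mod 4 = 3, 15471 mod 4 = 3, so the flip contributes -1; sign now -1
(15471/14963): 15471 mod 14963 = 508, so (15471/14963) = (508/14963)
factor out 2^2: 508 = 2^2·127; with 14963 mod 8 = 3, (2/14963) = -1; sign now -1; continue with (127/14963)
flip (127/14963) -> (14963/127): both odd, 127 mod 4 = 3, 14963 mod 4 = 3, so the flip contributes -1; sign now +1
(14963/127): 14963 mod 127 = 104, so (14963/127) = (104/127)
factor out 2^3: 104 = 2^3·13; with 127 mod 8 = 7, (2/127) = +1; sign now +1; continue with (13/127)
flip (13/127) -> (127/13): both odd, 13 mod 4 = 1, 127 mod 4 = 3, so the flip contributes +1; sign now +1
(127/13): 127 mod 13 = 10, so (127/13) = (10/13)
factor out 2^1: 10 = 2^1·5; with 13 mod 8 = 5, (2/13) = -1; sign now -1; continue with (5/13)
flip (5/13) -> (13/5): both odd, 5 mod 4 = 1, 13 mod 4 = 1, so the flip contributes +1; sign now -1
(13/5): 13 mod 5 = 3, so (13/5) = (3/5)
flip (3/5) -> (5/3): both odd, 3 mod 4 = 3, 5 mod 4 = 1, so the flip contributes +1; sign now -1
(5/3): 5 mod 3 = 2, so (5/3) = (2/3)
factor out 2^1: 2 = 2^1·1; with 3 mod 8 = 3, (2/3) = -1; sign now +1; continue with (1/3)
reached (1/3) = 1, so the symbol is +1

1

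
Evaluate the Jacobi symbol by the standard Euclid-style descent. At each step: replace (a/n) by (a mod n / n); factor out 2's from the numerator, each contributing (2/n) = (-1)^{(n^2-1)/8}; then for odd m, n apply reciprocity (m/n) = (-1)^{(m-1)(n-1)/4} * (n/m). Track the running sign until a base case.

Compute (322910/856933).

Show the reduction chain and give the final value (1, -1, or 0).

0

factor out 2^1: 322910 = 2^1·161455; with 856933 mod 8 = 5, (2/856933) = -1; sign now -1; continue with (161455/856933)
flip (161455/856933) -> (856933/161455): both odd, 161455 mod 4 = 3, 856933 mod 4 = 1, so the flip contributes +1; sign now -1
(856933/161455): 856933 mod 161455 = 49658, so (856933/161455) = (49658/161455)
factor out 2^1: 49658 = 2^1·24829; with 161455 mod 8 = 7, (2/161455) = +1; sign now -1; continue with (24829/161455)
flip (24829/161455) -> (161455/24829): both odd, 24829 mod 4 = 1, 161455 mod 4 = 3, so the flip contributes +1; sign now -1
(161455/24829): 161455 mod 24829 = 12481, so (161455/24829) = (12481/24829)
flip (12481/24829) -> (24829/12481): both odd, 12481 mod 4 = 1, 24829 mod 4 = 1, so the flip contributes +1; sign now -1
(24829/12481): 24829 mod 12481 = 12348, so (24829/12481) = (12348/12481)
factor out 2^2: 12348 = 2^2·3087; with 12481 mod 8 = 1, (2/12481) = +1; sign now -1; continue with (3087/12481)
flip (3087/12481) -> (12481/3087): both odd, 3087 mod 4 = 3, 12481 mod 4 = 1, so the flip contributes +1; sign now -1
(12481/3087): 12481 mod 3087 = 133, so (12481/3087) = (133/3087)
flip (133/3087) -> (3087/133): both odd, 133 mod 4 = 1, 3087 mod 4 = 3, so the flip contributes +1; sign now -1
(3087/133): 3087 mod 133 = 28, so (3087/133) = (28/133)
factor out 2^2: 28 = 2^2·7; with 133 mod 8 = 5, (2/133) = -1; sign now -1; continue with (7/133)
flip (7/133) -> (133/7): both odd, 7 mod 4 = 3, 133 mod 4 = 1, so the flip contributes +1; sign now -1
(133/7): 133 mod 7 = 0, so (133/7) = (0/7)
reached (0/7); gcd(a, n) > 1, so (0/7) = 0 and the symbol is 0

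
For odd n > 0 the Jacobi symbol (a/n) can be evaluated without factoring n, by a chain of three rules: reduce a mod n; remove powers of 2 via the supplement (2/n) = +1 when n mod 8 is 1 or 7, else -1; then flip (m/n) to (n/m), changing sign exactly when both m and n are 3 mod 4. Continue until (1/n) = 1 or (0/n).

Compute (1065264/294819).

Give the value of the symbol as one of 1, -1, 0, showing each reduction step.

0

(1065264/294819) = (180807/294819)   [reduce mod 294819]
reciprocity: (180807/294819) = -1·(294819/180807) since 180807 mod 4 = 3, 294819 mod 4 = 3; sign now -1
(294819/180807) = (114012/180807)   [reduce mod 180807]
114012 = 2^2·28503; (2/180807) = +1 since 180807 mod 8 = 7, so (114012/180807) = (+1)^2·(28503/180807); sign now -1
reciprocity: (28503/180807) = -1·(180807/28503) since 28503 mod 4 = 3, 180807 mod 4 = 3; sign now +1
(180807/28503) = (9789/28503)   [reduce mod 28503]
reciprocity: (9789/28503) = +1·(28503/9789) since 9789 mod 4 = 1, 28503 mod 4 = 3; sign now +1
(28503/9789) = (8925/9789)   [reduce mod 9789]
reciprocity: (8925/9789) = +1·(9789/8925) since 8925 mod 4 = 1, 9789 mod 4 = 1; sign now +1
(9789/8925) = (864/8925)   [reduce mod 8925]
864 = 2^5·27; (2/8925) = -1 since 8925 mod 8 = 5, so (864/8925) = (-1)^5·(27/8925); sign now -1
reciprocity: (27/8925) = +1·(8925/27) since 27 mod 4 = 3, 8925 mod 4 = 1; sign now -1
(8925/27) = (15/27)   [reduce mod 27]
reciprocity: (15/27) = -1·(27/15) since 15 mod 4 = 3, 27 mod 4 = 3; sign now +1
(27/15) = (12/15)   [reduce mod 15]
12 = 2^2·3; (2/15) = +1 since 15 mod 8 = 7, so (12/15) = (+1)^2·(3/15); sign now +1
reciprocity: (3/15) = -1·(15/3) since 3 mod 4 = 3, 15 mod 4 = 3; sign now -1
(15/3) = (0/3)   [reduce mod 3]
(0/3) = 0   [gcd(a, n) > 1]; final value = 0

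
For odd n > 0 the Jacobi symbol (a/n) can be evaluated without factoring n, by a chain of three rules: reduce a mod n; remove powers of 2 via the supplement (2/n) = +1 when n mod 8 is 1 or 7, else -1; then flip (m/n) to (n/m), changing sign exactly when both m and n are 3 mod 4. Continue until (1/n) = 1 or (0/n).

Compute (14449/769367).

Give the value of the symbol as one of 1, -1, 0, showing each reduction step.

1

reciprocity: (14449/769367) = +1·(769367/14449) since 14449 mod 4 = 1, 769367 mod 4 = 3; sign now +1
(769367/14449) = (3570/14449)   [reduce mod 14449]
3570 = 2^1·1785; (2/14449) = +1 since 14449 mod 8 = 1, so (3570/14449) = (+1)^1·(1785/14449); sign now +1
reciprocity: (1785/14449) = +1·(14449/1785) since 1785 mod 4 = 1, 14449 mod 4 = 1; sign now +1
(14449/1785) = (169/1785)   [reduce mod 1785]
reciprocity: (169/1785) = +1·(1785/169) since 169 mod 4 = 1, 1785 mod 4 = 1; sign now +1
(1785/169) = (95/169)   [reduce mod 169]
reciprocity: (95/169) = +1·(169/95) since 95 mod 4 = 3, 169 mod 4 = 1; sign now +1
(169/95) = (74/95)   [reduce mod 95]
74 = 2^1·37; (2/95) = +1 since 95 mod 8 = 7, so (74/95) = (+1)^1·(37/95); sign now +1
reciprocity: (37/95) = +1·(95/37) since 37 mod 4 = 1, 95 mod 4 = 3; sign now +1
(95/37) = (21/37)   [reduce mod 37]
reciprocity: (21/37) = +1·(37/21) since 21 mod 4 = 1, 37 mod 4 = 1; sign now +1
(37/21) = (16/21)   [reduce mod 21]
16 = 2^4·1; (2/21) = -1 since 21 mod 8 = 5, so (16/21) = (-1)^4·(1/21); sign now +1
(1/21) = 1; final value = sign = +1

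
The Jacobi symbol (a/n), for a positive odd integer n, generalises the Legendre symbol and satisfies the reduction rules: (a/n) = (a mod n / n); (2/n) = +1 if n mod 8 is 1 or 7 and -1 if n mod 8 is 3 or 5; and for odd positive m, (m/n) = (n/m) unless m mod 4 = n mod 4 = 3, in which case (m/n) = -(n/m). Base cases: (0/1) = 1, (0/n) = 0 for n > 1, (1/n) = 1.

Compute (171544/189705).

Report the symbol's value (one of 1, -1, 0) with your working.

-1

factor out 2^3: 171544 = 2^3·21443; with 189705 mod 8 = 1, (2/189705) = +1; sign now +1; continue with (21443/189705)
flip (21443/189705) -> (189705/21443): both odd, 21443 mod 4 = 3, 189705 mod 4 = 1, so the flip contributes +1; sign now +1
(189705/21443): 189705 mod 21443 = 18161, so (189705/21443) = (18161/21443)
flip (18161/21443) -> (21443/18161): both odd, 18161 mod 4 = 1, 21443 mod 4 = 3, so the flip contributes +1; sign now +1
(21443/18161): 21443 mod 18161 = 3282, so (21443/18161) = (3282/18161)
factor out 2^1: 3282 = 2^1·1641; with 18161 mod 8 = 1, (2/18161) = +1; sign now +1; continue with (1641/18161)
flip (1641/18161) -> (18161/1641): both odd, 1641 mod 4 = 1, 18161 mod 4 = 1, so the flip contributes +1; sign now +1
(18161/1641): 18161 mod 1641 = 110, so (18161/1641) = (110/1641)
factor out 2^1: 110 = 2^1·55; with 1641 mod 8 = 1, (2/1641) = +1; sign now +1; continue with (55/1641)
flip (55/1641) -> (1641/55): both odd, 55 mod 4 = 3, 1641 mod 4 = 1, so the flip contributes +1; sign now +1
(1641/55): 1641 mod 55 = 46, so (1641/55) = (46/55)
factor out 2^1: 46 = 2^1·23; with 55 mod 8 = 7, (2/55) = +1; sign now +1; continue with (23/55)
flip (23/55) -> (55/23): both odd, 23 mod 4 = 3, 55 mod 4 = 3, so the flip contributes -1; sign now -1
(55/23): 55 mod 23 = 9, so (55/23) = (9/23)
flip (9/23) -> (23/9): both odd, 9 mod 4 = 1, 23 mod 4 = 3, so the flip contributes +1; sign now -1
(23/9): 23 mod 9 = 5, so (23/9) = (5/9)
flip (5/9) -> (9/5): both odd, 5 mod 4 = 1, 9 mod 4 = 1, so the flip contributes +1; sign now -1
(9/5): 9 mod 5 = 4, so (9/5) = (4/5)
factor out 2^2: 4 = 2^2·1; with 5 mod 8 = 5, (2/5) = -1; sign now -1; continue with (1/5)
reached (1/5) = 1, so the symbol is -1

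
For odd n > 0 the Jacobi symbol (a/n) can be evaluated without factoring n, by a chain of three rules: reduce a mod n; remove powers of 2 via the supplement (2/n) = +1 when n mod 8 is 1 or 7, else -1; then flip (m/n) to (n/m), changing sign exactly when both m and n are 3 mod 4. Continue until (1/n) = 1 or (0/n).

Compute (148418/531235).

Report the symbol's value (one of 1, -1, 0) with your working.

148418 = 2^1·74209; (2/531235) = -1 since 531235 mod 8 = 3, so (148418/531235) = (-1)^1·(74209/531235); sign now -1
reciprocity: (74209/531235) = +1·(531235/74209) since 74209 mod 4 = 1, 531235 mod 4 = 3; sign now -1
(531235/74209) = (11772/74209)   [reduce mod 74209]
11772 = 2^2·2943; (2/74209) = +1 since 74209 mod 8 = 1, so (11772/74209) = (+1)^2·(2943/74209); sign now -1
reciprocity: (2943/74209) = +1·(74209/2943) since 2943 mod 4 = 3, 74209 mod 4 = 1; sign now -1
(74209/2943) = (634/2943)   [reduce mod 2943]
634 = 2^1·317; (2/2943) = +1 since 2943 mod 8 = 7, so (634/2943) = (+1)^1·(317/2943); sign now -1
reciprocity: (317/2943) = +1·(2943/317) since 317 mod 4 = 1, 2943 mod 4 = 3; sign now -1
(2943/317) = (90/317)   [reduce mod 317]
90 = 2^1·45; (2/317) = -1 since 317 mod 8 = 5, so (90/317) = (-1)^1·(45/317); sign now +1
reciprocity: (45/317) = +1·(317/45) since 45 mod 4 = 1, 317 mod 4 = 1; sign now +1
(317/45) = (2/45)   [reduce mod 45]
2 = 2^1·1; (2/45) = -1 since 45 mod 8 = 5, so (2/45) = (-1)^1·(1/45); sign now -1
(1/45) = 1; final value = sign = -1

-1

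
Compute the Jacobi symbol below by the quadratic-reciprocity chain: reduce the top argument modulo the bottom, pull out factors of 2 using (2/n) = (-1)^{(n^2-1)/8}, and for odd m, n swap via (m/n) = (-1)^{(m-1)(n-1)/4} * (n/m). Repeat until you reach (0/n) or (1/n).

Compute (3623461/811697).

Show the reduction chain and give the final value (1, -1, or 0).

1

(3623461/811697) = (376673/811697)   [reduce mod 811697]
reciprocity: (376673/811697) = +1·(811697/376673) since 376673 mod 4 = 1, 811697 mod 4 = 1; sign now +1
(811697/376673) = (58351/376673)   [reduce mod 376673]
reciprocity: (58351/376673) = +1·(376673/58351) since 58351 mod 4 = 3, 376673 mod 4 = 1; sign now +1
(376673/58351) = (26567/58351)   [reduce mod 58351]
reciprocity: (26567/58351) = -1·(58351/26567) since 26567 mod 4 = 3, 58351 mod 4 = 3; sign now -1
(58351/26567) = (5217/26567)   [reduce mod 26567]
reciprocity: (5217/26567) = +1·(26567/5217) since 5217 mod 4 = 1, 26567 mod 4 = 3; sign now -1
(26567/5217) = (482/5217)   [reduce mod 5217]
482 = 2^1·241; (2/5217) = +1 since 5217 mod 8 = 1, so (482/5217) = (+1)^1·(241/5217); sign now -1
reciprocity: (241/5217) = +1·(5217/241) since 241 mod 4 = 1, 5217 mod 4 = 1; sign now -1
(5217/241) = (156/241)   [reduce mod 241]
156 = 2^2·39; (2/241) = +1 since 241 mod 8 = 1, so (156/241) = (+1)^2·(39/241); sign now -1
reciprocity: (39/241) = +1·(241/39) since 39 mod 4 = 3, 241 mod 4 = 1; sign now -1
(241/39) = (7/39)   [reduce mod 39]
reciprocity: (7/39) = -1·(39/7) since 7 mod 4 = 3, 39 mod 4 = 3; sign now +1
(39/7) = (4/7)   [reduce mod 7]
4 = 2^2·1; (2/7) = +1 since 7 mod 8 = 7, so (4/7) = (+1)^2·(1/7); sign now +1
(1/7) = 1; final value = sign = +1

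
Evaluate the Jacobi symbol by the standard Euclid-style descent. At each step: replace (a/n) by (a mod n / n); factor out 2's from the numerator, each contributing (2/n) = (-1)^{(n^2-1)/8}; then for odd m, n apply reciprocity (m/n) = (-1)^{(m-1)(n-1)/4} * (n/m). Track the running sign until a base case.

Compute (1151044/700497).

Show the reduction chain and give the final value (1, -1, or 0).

-1

(1151044/700497) = (450547/700497)   [reduce mod 700497]
reciprocity: (450547/700497) = +1·(700497/450547) since 450547 mod 4 = 3, 700497 mod 4 = 1; sign now +1
(700497/450547) = (249950/450547)   [reduce mod 450547]
249950 = 2^1·124975; (2/450547) = -1 since 450547 mod 8 = 3, so (249950/450547) = (-1)^1·(124975/450547); sign now -1
reciprocity: (124975/450547) = -1·(450547/124975) since 124975 mod 4 = 3, 450547 mod 4 = 3; sign now +1
(450547/124975) = (75622/124975)   [reduce mod 124975]
75622 = 2^1·37811; (2/124975) = +1 since 124975 mod 8 = 7, so (75622/124975) = (+1)^1·(37811/124975); sign now +1
reciprocity: (37811/124975) = -1·(124975/37811) since 37811 mod 4 = 3, 124975 mod 4 = 3; sign now -1
(124975/37811) = (11542/37811)   [reduce mod 37811]
11542 = 2^1·5771; (2/37811) = -1 since 37811 mod 8 = 3, so (11542/37811) = (-1)^1·(5771/37811); sign now +1
reciprocity: (5771/37811) = -1·(37811/5771) since 5771 mod 4 = 3, 37811 mod 4 = 3; sign now -1
(37811/5771) = (3185/5771)   [reduce mod 5771]
reciprocity: (3185/5771) = +1·(5771/3185) since 3185 mod 4 = 1, 5771 mod 4 = 3; sign now -1
(5771/3185) = (2586/3185)   [reduce mod 3185]
2586 = 2^1·1293; (2/3185) = +1 since 3185 mod 8 = 1, so (2586/3185) = (+1)^1·(1293/3185); sign now -1
reciprocity: (1293/3185) = +1·(3185/1293) since 1293 mod 4 = 1, 3185 mod 4 = 1; sign now -1
(3185/1293) = (599/1293)   [reduce mod 1293]
reciprocity: (599/1293) = +1·(1293/599) since 599 mod 4 = 3, 1293 mod 4 = 1; sign now -1
(1293/599) = (95/599)   [reduce mod 599]
reciprocity: (95/599) = -1·(599/95) since 95 mod 4 = 3, 599 mod 4 = 3; sign now +1
(599/95) = (29/95)   [reduce mod 95]
reciprocity: (29/95) = +1·(95/29) since 29 mod 4 = 1, 95 mod 4 = 3; sign now +1
(95/29) = (8/29)   [reduce mod 29]
8 = 2^3·1; (2/29) = -1 since 29 mod 8 = 5, so (8/29) = (-1)^3·(1/29); sign now -1
(1/29) = 1; final value = sign = -1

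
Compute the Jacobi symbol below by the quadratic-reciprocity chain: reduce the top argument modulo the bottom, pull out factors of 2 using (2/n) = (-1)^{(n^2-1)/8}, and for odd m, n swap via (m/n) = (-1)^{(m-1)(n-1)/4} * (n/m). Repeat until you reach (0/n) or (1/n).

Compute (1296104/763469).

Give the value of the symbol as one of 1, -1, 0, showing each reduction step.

1

(1296104/763469) = (532635/763469)   [reduce mod 763469]
reciprocity: (532635/763469) = +1·(763469/532635) since 532635 mod 4 = 3, 763469 mod 4 = 1; sign now +1
(763469/532635) = (230834/532635)   [reduce mod 532635]
230834 = 2^1·115417; (2/532635) = -1 since 532635 mod 8 = 3, so (230834/532635) = (-1)^1·(115417/532635); sign now -1
reciprocity: (115417/532635) = +1·(532635/115417) since 115417 mod 4 = 1, 532635 mod 4 = 3; sign now -1
(532635/115417) = (70967/115417)   [reduce mod 115417]
reciprocity: (70967/115417) = +1·(115417/70967) since 70967 mod 4 = 3, 115417 mod 4 = 1; sign now -1
(115417/70967) = (44450/70967)   [reduce mod 70967]
44450 = 2^1·22225; (2/70967) = +1 since 70967 mod 8 = 7, so (44450/70967) = (+1)^1·(22225/70967); sign now -1
reciprocity: (22225/70967) = +1·(70967/22225) since 22225 mod 4 = 1, 70967 mod 4 = 3; sign now -1
(70967/22225) = (4292/22225)   [reduce mod 22225]
4292 = 2^2·1073; (2/22225) = +1 since 22225 mod 8 = 1, so (4292/22225) = (+1)^2·(1073/22225); sign now -1
reciprocity: (1073/22225) = +1·(22225/1073) since 1073 mod 4 = 1, 22225 mod 4 = 1; sign now -1
(22225/1073) = (765/1073)   [reduce mod 1073]
reciprocity: (765/1073) = +1·(1073/765) since 765 mod 4 = 1, 1073 mod 4 = 1; sign now -1
(1073/765) = (308/765)   [reduce mod 765]
308 = 2^2·77; (2/765) = -1 since 765 mod 8 = 5, so (308/765) = (-1)^2·(77/765); sign now -1
reciprocity: (77/765) = +1·(765/77) since 77 mod 4 = 1, 765 mod 4 = 1; sign now -1
(765/77) = (72/77)   [reduce mod 77]
72 = 2^3·9; (2/77) = -1 since 77 mod 8 = 5, so (72/77) = (-1)^3·(9/77); sign now +1
reciprocity: (9/77) = +1·(77/9) since 9 mod 4 = 1, 77 mod 4 = 1; sign now +1
(77/9) = (5/9)   [reduce mod 9]
reciprocity: (5/9) = +1·(9/5) since 5 mod 4 = 1, 9 mod 4 = 1; sign now +1
(9/5) = (4/5)   [reduce mod 5]
4 = 2^2·1; (2/5) = -1 since 5 mod 8 = 5, so (4/5) = (-1)^2·(1/5); sign now +1
(1/5) = 1; final value = sign = +1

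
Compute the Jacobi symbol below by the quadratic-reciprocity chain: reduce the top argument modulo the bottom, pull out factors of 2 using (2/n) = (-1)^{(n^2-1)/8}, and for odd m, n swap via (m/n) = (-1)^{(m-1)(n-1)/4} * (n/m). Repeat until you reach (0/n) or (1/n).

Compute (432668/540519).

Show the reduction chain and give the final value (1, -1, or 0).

-1

432668 = 2^2·108167; (2/540519) = +1 since 540519 mod 8 = 7, so (432668/540519) = (+1)^2·(108167/540519); sign now +1
reciprocity: (108167/540519) = -1·(540519/108167) since 108167 mod 4 = 3, 540519 mod 4 = 3; sign now -1
(540519/108167) = (107851/108167)   [reduce mod 108167]
reciprocity: (107851/108167) = -1·(108167/107851) since 107851 mod 4 = 3, 108167 mod 4 = 3; sign now +1
(108167/107851) = (316/107851)   [reduce mod 107851]
316 = 2^2·79; (2/107851) = -1 since 107851 mod 8 = 3, so (316/107851) = (-1)^2·(79/107851); sign now +1
reciprocity: (79/107851) = -1·(107851/79) since 79 mod 4 = 3, 107851 mod 4 = 3; sign now -1
(107851/79) = (16/79)   [reduce mod 79]
16 = 2^4·1; (2/79) = +1 since 79 mod 8 = 7, so (16/79) = (+1)^4·(1/79); sign now -1
(1/79) = 1; final value = sign = -1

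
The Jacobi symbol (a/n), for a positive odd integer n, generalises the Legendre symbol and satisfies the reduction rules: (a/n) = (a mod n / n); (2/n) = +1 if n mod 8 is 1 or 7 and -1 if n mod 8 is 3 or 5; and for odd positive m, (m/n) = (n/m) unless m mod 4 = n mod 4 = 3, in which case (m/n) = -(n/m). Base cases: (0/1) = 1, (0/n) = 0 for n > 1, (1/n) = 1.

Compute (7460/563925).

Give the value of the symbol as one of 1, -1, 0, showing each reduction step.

factor out 2^2: 7460 = 2^2·1865; with 563925 mod 8 = 5, (2/563925) = -1; sign now +1; continue with (1865/563925)
flip (1865/563925) -> (563925/1865): both odd, 1865 mod 4 = 1, 563925 mod 4 = 1, so the flip contributes +1; sign now +1
(563925/1865): 563925 mod 1865 = 695, so (563925/1865) = (695/1865)
flip (695/1865) -> (1865/695): both odd, 695 mod 4 = 3, 1865 mod 4 = 1, so the flip contributes +1; sign now +1
(1865/695): 1865 mod 695 = 475, so (1865/695) = (475/695)
flip (475/695) -> (695/475): both odd, 475 mod 4 = 3, 695 mod 4 = 3, so the flip contributes -1; sign now -1
(695/475): 695 mod 475 = 220, so (695/475) = (220/475)
factor out 2^2: 220 = 2^2·55; with 475 mod 8 = 3, (2/475) = -1; sign now -1; continue with (55/475)
flip (55/475) -> (475/55): both odd, 55 mod 4 = 3, 475 mod 4 = 3, so the flip contributes -1; sign now +1
(475/55): 475 mod 55 = 35, so (475/55) = (35/55)
flip (35/55) -> (55/35): both odd, 35 mod 4 = 3, 55 mod 4 = 3, so the flip contributes -1; sign now -1
(55/35): 55 mod 35 = 20, so (55/35) = (20/35)
factor out 2^2: 20 = 2^2·5; with 35 mod 8 = 3, (2/35) = -1; sign now -1; continue with (5/35)
flip (5/35) -> (35/5): both odd, 5 mod 4 = 1, 35 mod 4 = 3, so the flip contributes +1; sign now -1
(35/5): 35 mod 5 = 0, so (35/5) = (0/5)
reached (0/5); gcd(a, n) > 1, so (0/5) = 0 and the symbol is 0

0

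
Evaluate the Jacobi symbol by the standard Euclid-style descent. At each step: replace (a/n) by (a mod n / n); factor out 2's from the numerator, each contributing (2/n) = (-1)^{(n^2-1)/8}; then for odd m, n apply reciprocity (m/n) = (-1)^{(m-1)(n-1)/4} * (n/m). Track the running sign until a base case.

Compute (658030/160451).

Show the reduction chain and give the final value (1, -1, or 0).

-1

(658030/160451): 658030 mod 160451 = 16226, so (658030/160451) = (16226/160451)
factor out 2^1: 16226 = 2^1·8113; with 160451 mod 8 = 3, (2/160451) = -1; sign now -1; continue with (8113/160451)
flip (8113/160451) -> (160451/8113): both odd, 8113 mod 4 = 1, 160451 mod 4 = 3, so the flip contributes +1; sign now -1
(160451/8113): 160451 mod 8113 = 6304, so (160451/8113) = (6304/8113)
factor out 2^5: 6304 = 2^5·197; with 8113 mod 8 = 1, (2/8113) = +1; sign now -1; continue with (197/8113)
flip (197/8113) -> (8113/197): both odd, 197 mod 4 = 1, 8113 mod 4 = 1, so the flip contributes +1; sign now -1
(8113/197): 8113 mod 197 = 36, so (8113/197) = (36/197)
factor out 2^2: 36 = 2^2·9; with 197 mod 8 = 5, (2/197) = -1; sign now -1; continue with (9/197)
flip (9/197) -> (197/9): both odd, 9 mod 4 = 1, 197 mod 4 = 1, so the flip contributes +1; sign now -1
(197/9): 197 mod 9 = 8, so (197/9) = (8/9)
factor out 2^3: 8 = 2^3·1; with 9 mod 8 = 1, (2/9) = +1; sign now -1; continue with (1/9)
reached (1/9) = 1, so the symbol is -1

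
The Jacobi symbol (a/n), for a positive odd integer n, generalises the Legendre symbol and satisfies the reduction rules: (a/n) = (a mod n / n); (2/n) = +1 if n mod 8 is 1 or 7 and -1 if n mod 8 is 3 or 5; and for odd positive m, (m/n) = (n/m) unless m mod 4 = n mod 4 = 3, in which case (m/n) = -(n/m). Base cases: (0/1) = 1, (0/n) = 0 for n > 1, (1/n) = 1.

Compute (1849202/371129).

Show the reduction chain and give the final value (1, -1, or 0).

(1849202/371129) = (364686/371129)   [reduce mod 371129]
364686 = 2^1·182343; (2/371129) = +1 since 371129 mod 8 = 1, so (364686/371129) = (+1)^1·(182343/371129); sign now +1
reciprocity: (182343/371129) = +1·(371129/182343) since 182343 mod 4 = 3, 371129 mod 4 = 1; sign now +1
(371129/182343) = (6443/182343)   [reduce mod 182343]
reciprocity: (6443/182343) = -1·(182343/6443) since 6443 mod 4 = 3, 182343 mod 4 = 3; sign now -1
(182343/6443) = (1939/6443)   [reduce mod 6443]
reciprocity: (1939/6443) = -1·(6443/1939) since 1939 mod 4 = 3, 6443 mod 4 = 3; sign now +1
(6443/1939) = (626/1939)   [reduce mod 1939]
626 = 2^1·313; (2/1939) = -1 since 1939 mod 8 = 3, so (626/1939) = (-1)^1·(313/1939); sign now -1
reciprocity: (313/1939) = +1·(1939/313) since 313 mod 4 = 1, 1939 mod 4 = 3; sign now -1
(1939/313) = (61/313)   [reduce mod 313]
reciprocity: (61/313) = +1·(313/61) since 61 mod 4 = 1, 313 mod 4 = 1; sign now -1
(313/61) = (8/61)   [reduce mod 61]
8 = 2^3·1; (2/61) = -1 since 61 mod 8 = 5, so (8/61) = (-1)^3·(1/61); sign now +1
(1/61) = 1; final value = sign = +1

1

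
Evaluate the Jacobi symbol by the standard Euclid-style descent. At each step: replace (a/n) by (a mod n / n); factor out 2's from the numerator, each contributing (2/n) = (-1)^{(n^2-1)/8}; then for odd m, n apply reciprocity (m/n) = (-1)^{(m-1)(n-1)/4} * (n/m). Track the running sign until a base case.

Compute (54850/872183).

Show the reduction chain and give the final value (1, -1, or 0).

54850 = 2^1·27425; (2/872183) = +1 since 872183 mod 8 = 7, so (54850/872183) = (+1)^1·(27425/872183); sign now +1
reciprocity: (27425/872183) = +1·(872183/27425) since 27425 mod 4 = 1, 872183 mod 4 = 3; sign now +1
(872183/27425) = (22008/27425)   [reduce mod 27425]
22008 = 2^3·2751; (2/27425) = +1 since 27425 mod 8 = 1, so (22008/27425) = (+1)^3·(2751/27425); sign now +1
reciprocity: (2751/27425) = +1·(27425/2751) since 2751 mod 4 = 3, 27425 mod 4 = 1; sign now +1
(27425/2751) = (2666/2751)   [reduce mod 2751]
2666 = 2^1·1333; (2/2751) = +1 since 2751 mod 8 = 7, so (2666/2751) = (+1)^1·(1333/2751); sign now +1
reciprocity: (1333/2751) = +1·(2751/1333) since 1333 mod 4 = 1, 2751 mod 4 = 3; sign now +1
(2751/1333) = (85/1333)   [reduce mod 1333]
reciprocity: (85/1333) = +1·(1333/85) since 85 mod 4 = 1, 1333 mod 4 = 1; sign now +1
(1333/85) = (58/85)   [reduce mod 85]
58 = 2^1·29; (2/85) = -1 since 85 mod 8 = 5, so (58/85) = (-1)^1·(29/85); sign now -1
reciprocity: (29/85) = +1·(85/29) since 29 mod 4 = 1, 85 mod 4 = 1; sign now -1
(85/29) = (27/29)   [reduce mod 29]
reciprocity: (27/29) = +1·(29/27) since 27 mod 4 = 3, 29 mod 4 = 1; sign now -1
(29/27) = (2/27)   [reduce mod 27]
2 = 2^1·1; (2/27) = -1 since 27 mod 8 = 3, so (2/27) = (-1)^1·(1/27); sign now +1
(1/27) = 1; final value = sign = +1

1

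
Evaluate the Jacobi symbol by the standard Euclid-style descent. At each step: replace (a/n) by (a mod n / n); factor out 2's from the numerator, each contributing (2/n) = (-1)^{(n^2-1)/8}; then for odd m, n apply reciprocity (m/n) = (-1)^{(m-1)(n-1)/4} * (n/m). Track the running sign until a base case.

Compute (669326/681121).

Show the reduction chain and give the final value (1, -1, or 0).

factor out 2^1: 669326 = 2^1·334663; with 681121 mod 8 = 1, (2/681121) = +1; sign now +1; continue with (334663/681121)
flip (334663/681121) -> (681121/334663): both odd, 334663 mod 4 = 3, 681121 mod 4 = 1, so the flip contributes +1; sign now +1
(681121/334663): 681121 mod 334663 = 11795, so (681121/334663) = (11795/334663)
flip (11795/334663) -> (334663/11795): both odd, 11795 mod 4 = 3, 334663 mod 4 = 3, so the flip contributes -1; sign now -1
(334663/11795): 334663 mod 11795 = 4403, so (334663/11795) = (4403/11795)
flip (4403/11795) -> (11795/4403): both odd, 4403 mod 4 = 3, 11795 mod 4 = 3, so the flip contributes -1; sign now +1
(11795/4403): 11795 mod 4403 = 2989, so (11795/4403) = (2989/4403)
flip (2989/4403) -> (4403/2989): both odd, 2989 mod 4 = 1, 4403 mod 4 = 3, so the flip contributes +1; sign now +1
(4403/2989): 4403 mod 2989 = 1414, so (4403/2989) = (1414/2989)
factor out 2^1: 1414 = 2^1·707; with 2989 mod 8 = 5, (2/2989) = -1; sign now -1; continue with (707/2989)
flip (707/2989) -> (2989/707): both odd, 707 mod 4 = 3, 2989 mod 4 = 1, so the flip contributes +1; sign now -1
(2989/707): 2989 mod 707 = 161, so (2989/707) = (161/707)
flip (161/707) -> (707/161): both odd, 161 mod 4 = 1, 707 mod 4 = 3, so the flip contributes +1; sign now -1
(707/161): 707 mod 161 = 63, so (707/161) = (63/161)
flip (63/161) -> (161/63): both odd, 63 mod 4 = 3, 161 mod 4 = 1, so the flip contributes +1; sign now -1
(161/63): 161 mod 63 = 35, so (161/63) = (35/63)
flip (35/63) -> (63/35): both odd, 35 mod 4 = 3, 63 mod 4 = 3, so the flip contributes -1; sign now +1
(63/35): 63 mod 35 = 28, so (63/35) = (28/35)
factor out 2^2: 28 = 2^2·7; with 35 mod 8 = 3, (2/35) = -1; sign now +1; continue with (7/35)
flip (7/35) -> (35/7): both odd, 7 mod 4 = 3, 35 mod 4 = 3, so the flip contributes -1; sign now -1
(35/7): 35 mod 7 = 0, so (35/7) = (0/7)
reached (0/7); gcd(a, n) > 1, so (0/7) = 0 and the symbol is 0

0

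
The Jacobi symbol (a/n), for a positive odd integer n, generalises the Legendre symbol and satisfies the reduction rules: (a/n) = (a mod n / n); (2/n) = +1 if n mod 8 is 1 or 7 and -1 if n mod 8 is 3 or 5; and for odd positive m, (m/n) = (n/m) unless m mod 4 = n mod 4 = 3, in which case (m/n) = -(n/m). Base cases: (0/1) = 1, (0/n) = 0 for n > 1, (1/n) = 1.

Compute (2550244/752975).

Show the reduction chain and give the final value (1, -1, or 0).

1

(2550244/752975): 2550244 mod 752975 = 291319, so (2550244/752975) = (291319/752975)
flip (291319/752975) -> (752975/291319): both odd, 291319 mod 4 = 3, 752975 mod 4 = 3, so the flip contributes -1; sign now -1
(752975/291319): 752975 mod 291319 = 170337, so (752975/291319) = (170337/291319)
flip (170337/291319) -> (291319/170337): both odd, 170337 mod 4 = 1, 291319 mod 4 = 3, so the flip contributes +1; sign now -1
(291319/170337): 291319 mod 170337 = 120982, so (291319/170337) = (120982/170337)
factor out 2^1: 120982 = 2^1·60491; with 170337 mod 8 = 1, (2/170337) = +1; sign now -1; continue with (60491/170337)
flip (60491/170337) -> (170337/60491): both odd, 60491 mod 4 = 3, 170337 mod 4 = 1, so the flip contributes +1; sign now -1
(170337/60491): 170337 mod 60491 = 49355, so (170337/60491) = (49355/60491)
flip (49355/60491) -> (60491/49355): both odd, 49355 mod 4 = 3, 60491 mod 4 = 3, so the flip contributes -1; sign now +1
(60491/49355): 60491 mod 49355 = 11136, so (60491/49355) = (11136/49355)
factor out 2^7: 11136 = 2^7·87; with 49355 mod 8 = 3, (2/49355) = -1; sign now -1; continue with (87/49355)
flip (87/49355) -> (49355/87): both odd, 87 mod 4 = 3, 49355 mod 4 = 3, so the flip contributes -1; sign now +1
(49355/87): 49355 mod 87 = 26, so (49355/87) = (26/87)
factor out 2^1: 26 = 2^1·13; with 87 mod 8 = 7, (2/87) = +1; sign now +1; continue with (13/87)
flip (13/87) -> (87/13): both odd, 13 mod 4 = 1, 87 mod 4 = 3, so the flip contributes +1; sign now +1
(87/13): 87 mod 13 = 9, so (87/13) = (9/13)
flip (9/13) -> (13/9): both odd, 9 mod 4 = 1, 13 mod 4 = 1, so the flip contributes +1; sign now +1
(13/9): 13 mod 9 = 4, so (13/9) = (4/9)
factor out 2^2: 4 = 2^2·1; with 9 mod 8 = 1, (2/9) = +1; sign now +1; continue with (1/9)
reached (1/9) = 1, so the symbol is +1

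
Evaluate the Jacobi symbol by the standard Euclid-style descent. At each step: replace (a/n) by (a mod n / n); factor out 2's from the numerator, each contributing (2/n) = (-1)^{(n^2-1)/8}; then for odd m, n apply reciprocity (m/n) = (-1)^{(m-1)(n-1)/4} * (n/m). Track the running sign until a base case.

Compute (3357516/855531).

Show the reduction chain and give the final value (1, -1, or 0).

(3357516/855531): 3357516 mod 855531 = 790923, so (3357516/855531) = (790923/855531)
flip (790923/855531) -> (855531/790923): both odd, 790923 mod 4 = 3, 855531 mod 4 = 3, so the flip contributes -1; sign now -1
(855531/790923): 855531 mod 790923 = 64608, so (855531/790923) = (64608/790923)
factor out 2^5: 64608 = 2^5·2019; with 790923 mod 8 = 3, (2/790923) = -1; sign now +1; continue with (2019/790923)
flip (2019/790923) -> (790923/2019): both odd, 2019 mod 4 = 3, 790923 mod 4 = 3, so the flip contributes -1; sign now -1
(790923/2019): 790923 mod 2019 = 1494, so (790923/2019) = (1494/2019)
factor out 2^1: 1494 = 2^1·747; with 2019 mod 8 = 3, (2/2019) = -1; sign now +1; continue with (747/2019)
flip (747/2019) -> (2019/747): both odd, 747 mod 4 = 3, 2019 mod 4 = 3, so the flip contributes -1; sign now -1
(2019/747): 2019 mod 747 = 525, so (2019/747) = (525/747)
flip (525/747) -> (747/525): both odd, 525 mod 4 = 1, 747 mod 4 = 3, so the flip contributes +1; sign now -1
(747/525): 747 mod 525 = 222, so (747/525) = (222/525)
factor out 2^1: 222 = 2^1·111; with 525 mod 8 = 5, (2/525) = -1; sign now +1; continue with (111/525)
flip (111/525) -> (525/111): both odd, 111 mod 4 = 3, 525 mod 4 = 1, so the flip contributes +1; sign now +1
(525/111): 525 mod 111 = 81, so (525/111) = (81/111)
flip (81/111) -> (111/81): both odd, 81 mod 4 = 1, 111 mod 4 = 3, so the flip contributes +1; sign now +1
(111/81): 111 mod 81 = 30, so (111/81) = (30/81)
factor out 2^1: 30 = 2^1·15; with 81 mod 8 = 1, (2/81) = +1; sign now +1; continue with (15/81)
flip (15/81) -> (81/15): both odd, 15 mod 4 = 3, 81 mod 4 = 1, so the flip contributes +1; sign now +1
(81/15): 81 mod 15 = 6, so (81/15) = (6/15)
factor out 2^1: 6 = 2^1·3; with 15 mod 8 = 7, (2/15) = +1; sign now +1; continue with (3/15)
flip (3/15) -> (15/3): both odd, 3 mod 4 = 3, 15 mod 4 = 3, so the flip contributes -1; sign now -1
(15/3): 15 mod 3 = 0, so (15/3) = (0/3)
reached (0/3); gcd(a, n) > 1, so (0/3) = 0 and the symbol is 0

0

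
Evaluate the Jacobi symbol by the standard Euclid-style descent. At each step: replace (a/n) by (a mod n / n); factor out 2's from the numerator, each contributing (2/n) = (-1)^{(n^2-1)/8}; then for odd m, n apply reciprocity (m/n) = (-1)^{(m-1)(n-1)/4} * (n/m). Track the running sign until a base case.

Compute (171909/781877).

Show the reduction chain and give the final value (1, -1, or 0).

flip (171909/781877) -> (781877/171909): both odd, 171909 mod 4 = 1, 781877 mod 4 = 1, so the flip contributes +1; sign now +1
(781877/171909): 781877 mod 171909 = 94241, so (781877/171909) = (94241/171909)
flip (94241/171909) -> (171909/94241): both odd, 94241 mod 4 = 1, 171909 mod 4 = 1, so the flip contributes +1; sign now +1
(171909/94241): 171909 mod 94241 = 77668, so (171909/94241) = (77668/94241)
factor out 2^2: 77668 = 2^2·19417; with 94241 mod 8 = 1, (2/94241) = +1; sign now +1; continue with (19417/94241)
flip (19417/94241) -> (94241/19417): both odd, 19417 mod 4 = 1, 94241 mod 4 = 1, so the flip contributes +1; sign now +1
(94241/19417): 94241 mod 19417 = 16573, so (94241/19417) = (16573/19417)
flip (16573/19417) -> (19417/16573): both odd, 16573 mod 4 = 1, 19417 mod 4 = 1, so the flip contributes +1; sign now +1
(19417/16573): 19417 mod 16573 = 2844, so (19417/16573) = (2844/16573)
factor out 2^2: 2844 = 2^2·711; with 16573 mod 8 = 5, (2/16573) = -1; sign now +1; continue with (711/16573)
flip (711/16573) -> (16573/711): both odd, 711 mod 4 = 3, 16573 mod 4 = 1, so the flip contributes +1; sign now +1
(16573/711): 16573 mod 711 = 220, so (16573/711) = (220/711)
factor out 2^2: 220 = 2^2·55; with 711 mod 8 = 7, (2/711) = +1; sign now +1; continue with (55/711)
flip (55/711) -> (711/55): both odd, 55 mod 4 = 3, 711 mod 4 = 3, so the flip contributes -1; sign now -1
(711/55): 711 mod 55 = 51, so (711/55) = (51/55)
flip (51/55) -> (55/51): both odd, 51 mod 4 = 3, 55 mod 4 = 3, so the flip contributes -1; sign now +1
(55/51): 55 mod 51 = 4, so (55/51) = (4/51)
factor out 2^2: 4 = 2^2·1; with 51 mod 8 = 3, (2/51) = -1; sign now +1; continue with (1/51)
reached (1/51) = 1, so the symbol is +1

1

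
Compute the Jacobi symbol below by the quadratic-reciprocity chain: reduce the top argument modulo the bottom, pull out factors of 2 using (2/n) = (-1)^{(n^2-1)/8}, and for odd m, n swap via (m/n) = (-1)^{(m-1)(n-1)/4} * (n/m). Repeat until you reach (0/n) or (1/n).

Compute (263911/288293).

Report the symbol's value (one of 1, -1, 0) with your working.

1

reciprocity: (263911/288293) = +1·(288293/263911) since 263911 mod 4 = 3, 288293 mod 4 = 1; sign now +1
(288293/263911) = (24382/263911)   [reduce mod 263911]
24382 = 2^1·12191; (2/263911) = +1 since 263911 mod 8 = 7, so (24382/263911) = (+1)^1·(12191/263911); sign now +1
reciprocity: (12191/263911) = -1·(263911/12191) since 12191 mod 4 = 3, 263911 mod 4 = 3; sign now -1
(263911/12191) = (7900/12191)   [reduce mod 12191]
7900 = 2^2·1975; (2/12191) = +1 since 12191 mod 8 = 7, so (7900/12191) = (+1)^2·(1975/12191); sign now -1
reciprocity: (1975/12191) = -1·(12191/1975) since 1975 mod 4 = 3, 12191 mod 4 = 3; sign now +1
(12191/1975) = (341/1975)   [reduce mod 1975]
reciprocity: (341/1975) = +1·(1975/341) since 341 mod 4 = 1, 1975 mod 4 = 3; sign now +1
(1975/341) = (270/341)   [reduce mod 341]
270 = 2^1·135; (2/341) = -1 since 341 mod 8 = 5, so (270/341) = (-1)^1·(135/341); sign now -1
reciprocity: (135/341) = +1·(341/135) since 135 mod 4 = 3, 341 mod 4 = 1; sign now -1
(341/135) = (71/135)   [reduce mod 135]
reciprocity: (71/135) = -1·(135/71) since 71 mod 4 = 3, 135 mod 4 = 3; sign now +1
(135/71) = (64/71)   [reduce mod 71]
64 = 2^6·1; (2/71) = +1 since 71 mod 8 = 7, so (64/71) = (+1)^6·(1/71); sign now +1
(1/71) = 1; final value = sign = +1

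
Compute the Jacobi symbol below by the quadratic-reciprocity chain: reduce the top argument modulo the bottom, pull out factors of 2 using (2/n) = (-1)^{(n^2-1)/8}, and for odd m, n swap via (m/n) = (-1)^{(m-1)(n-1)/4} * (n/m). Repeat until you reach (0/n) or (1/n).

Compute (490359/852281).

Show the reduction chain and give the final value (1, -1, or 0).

1

flip (490359/852281) -> (852281/490359): both odd, 490359 mod 4 = 3, 852281 mod 4 = 1, so the flip contributes +1; sign now +1
(852281/490359): 852281 mod 490359 = 361922, so (852281/490359) = (361922/490359)
factor out 2^1: 361922 = 2^1·180961; with 490359 mod 8 = 7, (2/490359) = +1; sign now +1; continue with (180961/490359)
flip (180961/490359) -> (490359/180961): both odd, 180961 mod 4 = 1, 490359 mod 4 = 3, so the flip contributes +1; sign now +1
(490359/180961): 490359 mod 180961 = 128437, so (490359/180961) = (128437/180961)
flip (128437/180961) -> (180961/128437): both odd, 128437 mod 4 = 1, 180961 mod 4 = 1, so the flip contributes +1; sign now +1
(180961/128437): 180961 mod 128437 = 52524, so (180961/128437) = (52524/128437)
factor out 2^2: 52524 = 2^2·13131; with 128437 mod 8 = 5, (2/128437) = -1; sign now +1; continue with (13131/128437)
flip (13131/128437) -> (128437/13131): both odd, 13131 mod 4 = 3, 128437 mod 4 = 1, so the flip contributes +1; sign now +1
(128437/13131): 128437 mod 13131 = 10258, so (128437/13131) = (10258/13131)
factor out 2^1: 10258 = 2^1·5129; with 13131 mod 8 = 3, (2/13131) = -1; sign now -1; continue with (5129/13131)
flip (5129/13131) -> (13131/5129): both odd, 5129 mod 4 = 1, 13131 mod 4 = 3, so the flip contributes +1; sign now -1
(13131/5129): 13131 mod 5129 = 2873, so (13131/5129) = (2873/5129)
flip (2873/5129) -> (5129/2873): both odd, 2873 mod 4 = 1, 5129 mod 4 = 1, so the flip contributes +1; sign now -1
(5129/2873): 5129 mod 2873 = 2256, so (5129/2873) = (2256/2873)
factor out 2^4: 2256 = 2^4·141; with 2873 mod 8 = 1, (2/2873) = +1; sign now -1; continue with (141/2873)
flip (141/2873) -> (2873/141): both odd, 141 mod 4 = 1, 2873 mod 4 = 1, so the flip contributes +1; sign now -1
(2873/141): 2873 mod 141 = 53, so (2873/141) = (53/141)
flip (53/141) -> (141/53): both odd, 53 mod 4 = 1, 141 mod 4 = 1, so the flip contributes +1; sign now -1
(141/53): 141 mod 53 = 35, so (141/53) = (35/53)
flip (35/53) -> (53/35): both odd, 35 mod 4 = 3, 53 mod 4 = 1, so the flip contributes +1; sign now -1
(53/35): 53 mod 35 = 18, so (53/35) = (18/35)
factor out 2^1: 18 = 2^1·9; with 35 mod 8 = 3, (2/35) = -1; sign now +1; continue with (9/35)
flip (9/35) -> (35/9): both odd, 9 mod 4 = 1, 35 mod 4 = 3, so the flip contributes +1; sign now +1
(35/9): 35 mod 9 = 8, so (35/9) = (8/9)
factor out 2^3: 8 = 2^3·1; with 9 mod 8 = 1, (2/9) = +1; sign now +1; continue with (1/9)
reached (1/9) = 1, so the symbol is +1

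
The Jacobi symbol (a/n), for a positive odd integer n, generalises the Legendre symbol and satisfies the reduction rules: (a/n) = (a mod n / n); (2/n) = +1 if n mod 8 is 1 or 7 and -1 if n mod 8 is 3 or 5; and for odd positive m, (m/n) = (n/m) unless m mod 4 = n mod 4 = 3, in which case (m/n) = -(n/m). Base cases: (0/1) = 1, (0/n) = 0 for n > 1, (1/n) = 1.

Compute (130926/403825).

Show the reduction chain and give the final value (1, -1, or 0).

130926 = 2^1·65463; (2/403825) = +1 since 403825 mod 8 = 1, so (130926/403825) = (+1)^1·(65463/403825); sign now +1
reciprocity: (65463/403825) = +1·(403825/65463) since 65463 mod 4 = 3, 403825 mod 4 = 1; sign now +1
(403825/65463) = (11047/65463)   [reduce mod 65463]
reciprocity: (11047/65463) = -1·(65463/11047) since 11047 mod 4 = 3, 65463 mod 4 = 3; sign now -1
(65463/11047) = (10228/11047)   [reduce mod 11047]
10228 = 2^2·2557; (2/11047) = +1 since 11047 mod 8 = 7, so (10228/11047) = (+1)^2·(2557/11047); sign now -1
reciprocity: (2557/11047) = +1·(11047/2557) since 2557 mod 4 = 1, 11047 mod 4 = 3; sign now -1
(11047/2557) = (819/2557)   [reduce mod 2557]
reciprocity: (819/2557) = +1·(2557/819) since 819 mod 4 = 3, 2557 mod 4 = 1; sign now -1
(2557/819) = (100/819)   [reduce mod 819]
100 = 2^2·25; (2/819) = -1 since 819 mod 8 = 3, so (100/819) = (-1)^2·(25/819); sign now -1
reciprocity: (25/819) = +1·(819/25) since 25 mod 4 = 1, 819 mod 4 = 3; sign now -1
(819/25) = (19/25)   [reduce mod 25]
reciprocity: (19/25) = +1·(25/19) since 19 mod 4 = 3, 25 mod 4 = 1; sign now -1
(25/19) = (6/19)   [reduce mod 19]
6 = 2^1·3; (2/19) = -1 since 19 mod 8 = 3, so (6/19) = (-1)^1·(3/19); sign now +1
reciprocity: (3/19) = -1·(19/3) since 3 mod 4 = 3, 19 mod 4 = 3; sign now -1
(19/3) = (1/3)   [reduce mod 3]
(1/3) = 1; final value = sign = -1

-1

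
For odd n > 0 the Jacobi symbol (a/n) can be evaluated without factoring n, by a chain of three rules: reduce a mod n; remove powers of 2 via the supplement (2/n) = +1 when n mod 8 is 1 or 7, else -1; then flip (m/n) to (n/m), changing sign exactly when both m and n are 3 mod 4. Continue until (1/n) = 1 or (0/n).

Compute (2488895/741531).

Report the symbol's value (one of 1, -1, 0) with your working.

(2488895/741531) = (264302/741531)   [reduce mod 741531]
264302 = 2^1·132151; (2/741531) = -1 since 741531 mod 8 = 3, so (264302/741531) = (-1)^1·(132151/741531); sign now -1
reciprocity: (132151/741531) = -1·(741531/132151) since 132151 mod 4 = 3, 741531 mod 4 = 3; sign now +1
(741531/132151) = (80776/132151)   [reduce mod 132151]
80776 = 2^3·10097; (2/132151) = +1 since 132151 mod 8 = 7, so (80776/132151) = (+1)^3·(10097/132151); sign now +1
reciprocity: (10097/132151) = +1·(132151/10097) since 10097 mod 4 = 1, 132151 mod 4 = 3; sign now +1
(132151/10097) = (890/10097)   [reduce mod 10097]
890 = 2^1·445; (2/10097) = +1 since 10097 mod 8 = 1, so (890/10097) = (+1)^1·(445/10097); sign now +1
reciprocity: (445/10097) = +1·(10097/445) since 445 mod 4 = 1, 10097 mod 4 = 1; sign now +1
(10097/445) = (307/445)   [reduce mod 445]
reciprocity: (307/445) = +1·(445/307) since 307 mod 4 = 3, 445 mod 4 = 1; sign now +1
(445/307) = (138/307)   [reduce mod 307]
138 = 2^1·69; (2/307) = -1 since 307 mod 8 = 3, so (138/307) = (-1)^1·(69/307); sign now -1
reciprocity: (69/307) = +1·(307/69) since 69 mod 4 = 1, 307 mod 4 = 3; sign now -1
(307/69) = (31/69)   [reduce mod 69]
reciprocity: (31/69) = +1·(69/31) since 31 mod 4 = 3, 69 mod 4 = 1; sign now -1
(69/31) = (7/31)   [reduce mod 31]
reciprocity: (7/31) = -1·(31/7) since 7 mod 4 = 3, 31 mod 4 = 3; sign now +1
(31/7) = (3/7)   [reduce mod 7]
reciprocity: (3/7) = -1·(7/3) since 3 mod 4 = 3, 7 mod 4 = 3; sign now -1
(7/3) = (1/3)   [reduce mod 3]
(1/3) = 1; final value = sign = -1

-1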